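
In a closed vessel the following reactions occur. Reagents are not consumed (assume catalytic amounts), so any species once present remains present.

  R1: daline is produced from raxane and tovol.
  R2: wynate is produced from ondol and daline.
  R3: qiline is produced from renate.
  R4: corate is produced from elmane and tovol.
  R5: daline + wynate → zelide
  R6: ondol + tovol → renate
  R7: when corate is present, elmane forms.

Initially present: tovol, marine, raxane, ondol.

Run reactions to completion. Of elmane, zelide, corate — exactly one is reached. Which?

zelide

raxane and tovol present → daline forms (R1).
ondol and daline present → wynate forms (R2).
daline and wynate present → zelide forms (R5).
elmane would need corate (R7), but corate never forms. corate would need elmane and tovol (R4), but elmane never forms.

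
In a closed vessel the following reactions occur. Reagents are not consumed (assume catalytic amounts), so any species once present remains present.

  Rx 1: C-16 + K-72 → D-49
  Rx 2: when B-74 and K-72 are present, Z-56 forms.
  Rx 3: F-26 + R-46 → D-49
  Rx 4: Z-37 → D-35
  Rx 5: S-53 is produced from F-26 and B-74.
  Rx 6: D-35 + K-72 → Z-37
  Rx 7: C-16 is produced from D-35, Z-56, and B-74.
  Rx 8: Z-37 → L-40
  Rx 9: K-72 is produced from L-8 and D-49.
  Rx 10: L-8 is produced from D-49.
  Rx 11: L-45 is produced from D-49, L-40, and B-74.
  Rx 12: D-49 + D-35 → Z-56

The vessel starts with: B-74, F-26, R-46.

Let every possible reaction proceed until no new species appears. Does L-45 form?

L-45 would need D-49, L-40, and B-74 (Rx 11), but L-40 never forms.

No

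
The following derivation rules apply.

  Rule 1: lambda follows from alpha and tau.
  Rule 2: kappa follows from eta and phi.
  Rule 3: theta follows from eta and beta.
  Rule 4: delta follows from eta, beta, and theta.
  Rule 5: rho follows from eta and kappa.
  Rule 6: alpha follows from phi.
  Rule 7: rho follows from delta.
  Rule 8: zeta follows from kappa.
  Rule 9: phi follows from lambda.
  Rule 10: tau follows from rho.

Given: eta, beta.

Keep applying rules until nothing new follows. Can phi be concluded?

No

phi would need lambda (Rule 9), but lambda is never established.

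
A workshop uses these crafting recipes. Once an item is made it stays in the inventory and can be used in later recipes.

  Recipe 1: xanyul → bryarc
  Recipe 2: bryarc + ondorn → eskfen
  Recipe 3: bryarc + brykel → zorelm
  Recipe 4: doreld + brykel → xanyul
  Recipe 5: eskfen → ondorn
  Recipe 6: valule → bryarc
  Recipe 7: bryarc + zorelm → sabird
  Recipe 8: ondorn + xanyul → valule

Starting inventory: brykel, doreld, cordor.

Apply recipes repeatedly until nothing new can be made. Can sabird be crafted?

Using Recipe 4, doreld and brykel make xanyul.
Using Recipe 1, xanyul makes bryarc.
bryarc + brykel → zorelm (Recipe 3).
bryarc + zorelm → sabird (Recipe 7).

Yes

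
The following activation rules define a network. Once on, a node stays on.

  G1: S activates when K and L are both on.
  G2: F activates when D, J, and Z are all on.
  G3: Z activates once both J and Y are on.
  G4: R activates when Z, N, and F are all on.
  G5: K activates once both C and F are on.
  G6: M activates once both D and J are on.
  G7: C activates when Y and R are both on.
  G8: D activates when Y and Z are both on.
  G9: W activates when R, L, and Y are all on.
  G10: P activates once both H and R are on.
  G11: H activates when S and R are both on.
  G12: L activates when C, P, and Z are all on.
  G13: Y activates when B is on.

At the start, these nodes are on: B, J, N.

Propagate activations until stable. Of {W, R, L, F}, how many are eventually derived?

B is on, so Y activates (G13).
G3: J and Y on → Z on.
G8: Y and Z on → D on.
D, J, and Z are on, so F activates (G2).
Z, N, and F are on, so R activates (G4).
W would need R, L, and Y (G9), but L never turns on.
R: reached.
L would need C, P, and Z (G12), but P never turns on.
F: reached.
Reached: R and F — 2 of the 4.

2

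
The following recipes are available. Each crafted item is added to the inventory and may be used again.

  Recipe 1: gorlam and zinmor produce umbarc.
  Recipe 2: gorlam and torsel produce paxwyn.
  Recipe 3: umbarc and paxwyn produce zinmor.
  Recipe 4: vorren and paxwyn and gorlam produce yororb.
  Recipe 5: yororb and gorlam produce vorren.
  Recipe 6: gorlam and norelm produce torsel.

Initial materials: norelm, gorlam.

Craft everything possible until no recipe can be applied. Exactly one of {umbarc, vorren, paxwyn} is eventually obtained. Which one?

paxwyn

gorlam and norelm → torsel (Recipe 6).
Using Recipe 2, gorlam and torsel make paxwyn.
umbarc would need gorlam and zinmor (Recipe 1), but zinmor is never obtained. vorren would need yororb and gorlam (Recipe 5), but yororb is never obtained.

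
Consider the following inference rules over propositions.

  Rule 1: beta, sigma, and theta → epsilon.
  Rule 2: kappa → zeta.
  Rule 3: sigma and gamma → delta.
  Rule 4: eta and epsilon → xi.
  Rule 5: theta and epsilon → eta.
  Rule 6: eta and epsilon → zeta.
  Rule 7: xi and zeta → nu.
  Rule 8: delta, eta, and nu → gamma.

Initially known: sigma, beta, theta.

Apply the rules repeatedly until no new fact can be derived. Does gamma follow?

No

gamma would need delta, eta, and nu (Rule 8), but delta is never established.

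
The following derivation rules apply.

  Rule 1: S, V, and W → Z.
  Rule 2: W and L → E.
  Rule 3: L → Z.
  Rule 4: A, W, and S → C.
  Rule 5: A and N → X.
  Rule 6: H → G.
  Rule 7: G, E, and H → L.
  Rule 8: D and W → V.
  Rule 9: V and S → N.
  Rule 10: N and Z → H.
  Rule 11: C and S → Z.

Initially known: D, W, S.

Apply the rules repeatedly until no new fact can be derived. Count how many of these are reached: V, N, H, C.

3

From D and W, Rule 8 gives V.
S, V, and W hold, so Z follows (Rule 1).
From V and S, Rule 9 gives N.
N and Z hold, so H follows (Rule 10).
V: reached.
N: reached.
H: reached.
C would need A, W, and S (Rule 4), but A is never established.
Reached: V, N, and H — 3 of the 4.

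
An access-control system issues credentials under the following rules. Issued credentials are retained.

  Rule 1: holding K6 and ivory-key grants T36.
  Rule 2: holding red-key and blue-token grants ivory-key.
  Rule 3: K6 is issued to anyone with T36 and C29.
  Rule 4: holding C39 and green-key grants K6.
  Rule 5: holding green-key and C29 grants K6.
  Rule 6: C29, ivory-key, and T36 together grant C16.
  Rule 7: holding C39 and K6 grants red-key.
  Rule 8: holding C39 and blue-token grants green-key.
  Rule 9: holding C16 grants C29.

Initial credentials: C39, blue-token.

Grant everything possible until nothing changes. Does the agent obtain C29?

No

C29 would need C16 (Rule 9), but C16 is never granted.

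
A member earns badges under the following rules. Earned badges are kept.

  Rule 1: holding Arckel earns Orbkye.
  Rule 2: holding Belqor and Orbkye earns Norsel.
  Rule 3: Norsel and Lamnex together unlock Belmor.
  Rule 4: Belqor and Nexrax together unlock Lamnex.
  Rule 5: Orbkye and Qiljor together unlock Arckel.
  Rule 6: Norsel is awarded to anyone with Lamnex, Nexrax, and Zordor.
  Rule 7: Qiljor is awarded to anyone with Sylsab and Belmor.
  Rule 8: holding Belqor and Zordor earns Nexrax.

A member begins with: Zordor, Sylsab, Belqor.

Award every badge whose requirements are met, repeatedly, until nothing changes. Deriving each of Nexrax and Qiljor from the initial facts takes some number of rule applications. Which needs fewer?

Nexrax: With Belqor and Zordor, Nexrax is earned (Rule 8). [1 rule application]
Qiljor: With Belqor and Zordor, Nexrax is earned (Rule 8). With Belqor and Nexrax, Lamnex is earned (Rule 4). With Lamnex, Nexrax, and Zordor, Norsel is earned (Rule 6). With Norsel and Lamnex, Belmor is earned (Rule 3). With Sylsab and Belmor, Qiljor is earned (Rule 7). [5 rule applications]
Nexrax needs fewer.

Nexrax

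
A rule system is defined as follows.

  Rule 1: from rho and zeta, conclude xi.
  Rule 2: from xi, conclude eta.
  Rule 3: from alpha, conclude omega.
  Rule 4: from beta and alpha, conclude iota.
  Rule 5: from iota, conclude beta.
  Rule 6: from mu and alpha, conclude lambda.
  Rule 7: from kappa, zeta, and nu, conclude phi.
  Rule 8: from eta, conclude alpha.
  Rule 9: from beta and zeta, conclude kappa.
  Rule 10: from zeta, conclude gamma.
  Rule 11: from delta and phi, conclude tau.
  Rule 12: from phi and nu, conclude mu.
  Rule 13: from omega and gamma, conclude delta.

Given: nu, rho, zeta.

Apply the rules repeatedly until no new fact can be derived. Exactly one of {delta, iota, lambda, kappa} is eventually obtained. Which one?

delta

From rho and zeta, Rule 1 gives xi.
From zeta, Rule 10 gives gamma.
xi holds, so eta follows (Rule 2).
eta holds, so alpha follows (Rule 8).
From alpha, Rule 3 gives omega.
omega and gamma hold, so delta follows (Rule 13).
kappa would need beta and zeta (Rule 9), but beta is never established. iota would need beta and alpha (Rule 4), but beta is never established. lambda would need mu and alpha (Rule 6), but mu is never established.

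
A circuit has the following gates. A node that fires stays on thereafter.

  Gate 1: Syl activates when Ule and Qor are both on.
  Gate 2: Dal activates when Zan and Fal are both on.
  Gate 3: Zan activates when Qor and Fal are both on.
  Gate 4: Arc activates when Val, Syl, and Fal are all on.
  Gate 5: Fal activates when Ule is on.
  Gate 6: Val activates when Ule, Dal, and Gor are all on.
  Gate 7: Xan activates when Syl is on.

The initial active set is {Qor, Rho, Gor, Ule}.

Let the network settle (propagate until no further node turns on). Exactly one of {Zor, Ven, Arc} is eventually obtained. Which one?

Arc

Ule is on, so Fal activates (Gate 5).
Ule and Qor are on, so Syl activates (Gate 1).
Qor and Fal are on, so Zan activates (Gate 3).
Gate 2: Zan and Fal on → Dal on.
Gate 6: Ule, Dal, and Gor on → Val on.
Gate 4: Val, Syl, and Fal on → Arc on.
No rule produces Ven, and it is not given. No rule produces Zor, and it is not given.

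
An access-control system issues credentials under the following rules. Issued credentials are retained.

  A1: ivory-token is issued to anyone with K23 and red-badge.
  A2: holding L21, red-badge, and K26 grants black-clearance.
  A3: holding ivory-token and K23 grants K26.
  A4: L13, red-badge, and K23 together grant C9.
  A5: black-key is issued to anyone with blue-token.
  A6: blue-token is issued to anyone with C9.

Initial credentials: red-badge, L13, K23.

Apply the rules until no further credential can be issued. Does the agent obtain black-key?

Yes

Holding L13, red-badge, and K23 grants C9 (A4).
Holding C9 grants blue-token (A6).
Holding blue-token grants black-key (A5).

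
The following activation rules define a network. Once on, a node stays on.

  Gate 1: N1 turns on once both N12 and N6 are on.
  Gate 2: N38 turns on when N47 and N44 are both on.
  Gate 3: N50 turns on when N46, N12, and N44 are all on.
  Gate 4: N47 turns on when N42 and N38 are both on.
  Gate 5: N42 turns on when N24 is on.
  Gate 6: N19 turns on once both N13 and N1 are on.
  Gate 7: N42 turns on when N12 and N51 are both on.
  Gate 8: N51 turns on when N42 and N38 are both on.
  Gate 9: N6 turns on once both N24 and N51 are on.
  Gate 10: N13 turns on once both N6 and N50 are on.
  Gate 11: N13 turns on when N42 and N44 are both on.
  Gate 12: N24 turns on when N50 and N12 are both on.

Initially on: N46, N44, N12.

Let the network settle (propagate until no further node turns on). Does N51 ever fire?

N51 would need N42 and N38 (Gate 8), but N38 never turns on.

No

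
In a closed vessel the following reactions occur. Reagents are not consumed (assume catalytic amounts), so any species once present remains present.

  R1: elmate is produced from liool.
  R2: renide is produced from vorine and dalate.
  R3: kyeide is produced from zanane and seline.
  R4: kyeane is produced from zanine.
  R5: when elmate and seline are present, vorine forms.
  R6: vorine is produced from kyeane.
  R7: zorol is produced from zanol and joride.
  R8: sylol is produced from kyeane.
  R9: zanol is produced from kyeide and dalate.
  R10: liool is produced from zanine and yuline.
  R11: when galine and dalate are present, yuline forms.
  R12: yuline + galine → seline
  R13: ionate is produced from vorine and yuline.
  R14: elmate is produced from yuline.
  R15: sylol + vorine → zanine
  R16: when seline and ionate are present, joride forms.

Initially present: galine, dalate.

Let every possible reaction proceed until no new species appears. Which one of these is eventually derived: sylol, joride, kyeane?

joride

galine and dalate present → yuline forms (R11).
yuline present → elmate forms (R14).
yuline and galine present → seline forms (R12).
elmate and seline present → vorine forms (R5).
vorine and yuline present → ionate forms (R13).
seline and ionate present → joride forms (R16).
sylol would need kyeane (R8), but kyeane never forms. kyeane would need zanine (R4), but zanine never forms.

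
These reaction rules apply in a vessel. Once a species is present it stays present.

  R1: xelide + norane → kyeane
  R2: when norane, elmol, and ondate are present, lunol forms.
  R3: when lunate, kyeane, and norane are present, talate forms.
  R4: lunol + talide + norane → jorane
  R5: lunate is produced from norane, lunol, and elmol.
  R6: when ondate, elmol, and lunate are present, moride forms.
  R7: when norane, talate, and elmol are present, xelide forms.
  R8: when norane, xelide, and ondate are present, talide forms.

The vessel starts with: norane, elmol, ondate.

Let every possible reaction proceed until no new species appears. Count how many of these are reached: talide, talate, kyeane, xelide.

talide would need norane, xelide, and ondate (R8), but xelide never forms.
talate would need lunate, kyeane, and norane (R3), but kyeane never forms.
kyeane would need xelide and norane (R1), but xelide never forms.
xelide would need norane, talate, and elmol (R7), but talate never forms.
None of the 4 are reached.

0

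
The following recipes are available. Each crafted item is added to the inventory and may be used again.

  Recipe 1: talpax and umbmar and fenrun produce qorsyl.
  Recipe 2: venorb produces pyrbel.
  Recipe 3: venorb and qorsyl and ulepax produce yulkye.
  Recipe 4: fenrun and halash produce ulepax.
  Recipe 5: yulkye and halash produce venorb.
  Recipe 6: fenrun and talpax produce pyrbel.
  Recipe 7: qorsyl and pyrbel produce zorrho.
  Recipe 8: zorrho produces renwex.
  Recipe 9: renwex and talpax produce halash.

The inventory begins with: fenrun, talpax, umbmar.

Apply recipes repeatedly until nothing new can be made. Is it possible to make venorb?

No

venorb would need yulkye and halash (Recipe 5), but yulkye is never obtained.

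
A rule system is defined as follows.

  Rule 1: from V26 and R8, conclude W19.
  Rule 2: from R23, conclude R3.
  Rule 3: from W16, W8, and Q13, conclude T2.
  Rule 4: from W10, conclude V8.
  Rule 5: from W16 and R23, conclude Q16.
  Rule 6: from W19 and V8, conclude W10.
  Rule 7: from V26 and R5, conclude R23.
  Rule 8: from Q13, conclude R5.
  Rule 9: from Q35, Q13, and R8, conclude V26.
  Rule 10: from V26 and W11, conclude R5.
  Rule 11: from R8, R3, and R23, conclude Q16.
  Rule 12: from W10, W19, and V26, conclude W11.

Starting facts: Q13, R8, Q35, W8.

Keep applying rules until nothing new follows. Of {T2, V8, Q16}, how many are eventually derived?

Q35, Q13, and R8 hold, so V26 follows (Rule 9).
From Q13, Rule 8 gives R5.
From V26 and R5, Rule 7 gives R23.
From R23, Rule 2 gives R3.
From R8, R3, and R23, Rule 11 gives Q16.
T2 would need W16, W8, and Q13 (Rule 3), but W16 is never established.
V8 would need W10 (Rule 4), but W10 is never established.
Q16: reached.
Reached: Q16 — 1 of the 3.

1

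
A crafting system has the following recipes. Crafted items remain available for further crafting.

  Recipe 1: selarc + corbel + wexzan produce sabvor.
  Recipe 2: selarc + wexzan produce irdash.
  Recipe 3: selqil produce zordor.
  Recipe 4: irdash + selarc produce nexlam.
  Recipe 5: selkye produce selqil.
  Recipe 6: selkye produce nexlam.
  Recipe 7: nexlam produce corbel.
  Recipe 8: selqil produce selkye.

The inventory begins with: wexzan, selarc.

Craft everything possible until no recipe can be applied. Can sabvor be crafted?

Using Recipe 2, selarc and wexzan make irdash.
Using Recipe 4, irdash and selarc make nexlam.
nexlam → corbel (Recipe 7).
selarc + corbel + wexzan → sabvor (Recipe 1).

Yes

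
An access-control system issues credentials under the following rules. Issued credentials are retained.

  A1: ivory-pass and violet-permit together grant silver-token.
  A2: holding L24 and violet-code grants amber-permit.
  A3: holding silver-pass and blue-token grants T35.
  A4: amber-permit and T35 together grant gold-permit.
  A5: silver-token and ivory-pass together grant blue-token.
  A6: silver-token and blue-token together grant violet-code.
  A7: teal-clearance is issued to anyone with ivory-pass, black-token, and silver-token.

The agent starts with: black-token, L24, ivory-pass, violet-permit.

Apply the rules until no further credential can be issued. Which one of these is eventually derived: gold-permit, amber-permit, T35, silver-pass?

amber-permit

Holding ivory-pass and violet-permit grants silver-token (A1).
Holding silver-token and ivory-pass grants blue-token (A5).
Holding silver-token and blue-token grants violet-code (A6).
Holding L24 and violet-code grants amber-permit (A2).
gold-permit would need amber-permit and T35 (A4), but T35 is never granted. No rule produces silver-pass, and it is not given. T35 would need silver-pass and blue-token (A3), but silver-pass is never granted.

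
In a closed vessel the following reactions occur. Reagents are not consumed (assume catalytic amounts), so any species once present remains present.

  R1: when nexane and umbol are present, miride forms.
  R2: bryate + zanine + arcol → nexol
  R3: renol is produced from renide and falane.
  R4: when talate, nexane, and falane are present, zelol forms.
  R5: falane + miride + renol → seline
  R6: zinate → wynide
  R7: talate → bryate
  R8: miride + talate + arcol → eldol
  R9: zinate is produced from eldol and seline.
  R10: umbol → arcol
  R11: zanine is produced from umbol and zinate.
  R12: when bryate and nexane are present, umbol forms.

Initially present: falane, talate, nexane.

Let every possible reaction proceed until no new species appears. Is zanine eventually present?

No

zanine would need umbol and zinate (R11), but zinate never forms.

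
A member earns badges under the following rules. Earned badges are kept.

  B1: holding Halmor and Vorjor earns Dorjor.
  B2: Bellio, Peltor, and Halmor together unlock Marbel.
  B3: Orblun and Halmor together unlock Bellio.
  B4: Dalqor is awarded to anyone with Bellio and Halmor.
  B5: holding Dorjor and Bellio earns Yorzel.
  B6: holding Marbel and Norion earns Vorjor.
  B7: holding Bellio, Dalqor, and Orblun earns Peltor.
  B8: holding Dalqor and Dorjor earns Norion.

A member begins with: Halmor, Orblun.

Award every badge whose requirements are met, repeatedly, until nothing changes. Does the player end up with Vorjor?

No

Vorjor would need Marbel and Norion (B6), but Norion is never earned.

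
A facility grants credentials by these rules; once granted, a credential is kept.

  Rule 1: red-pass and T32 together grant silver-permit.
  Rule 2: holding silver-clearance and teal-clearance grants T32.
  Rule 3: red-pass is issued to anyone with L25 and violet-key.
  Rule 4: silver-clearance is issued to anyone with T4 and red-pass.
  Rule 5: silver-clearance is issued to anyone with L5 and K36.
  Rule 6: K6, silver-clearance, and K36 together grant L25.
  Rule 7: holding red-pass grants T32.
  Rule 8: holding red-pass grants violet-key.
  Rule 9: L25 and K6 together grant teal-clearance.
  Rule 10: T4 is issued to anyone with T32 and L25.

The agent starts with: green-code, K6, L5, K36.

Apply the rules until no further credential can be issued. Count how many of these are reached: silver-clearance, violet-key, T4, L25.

Holding L5 and K36 grants silver-clearance (Rule 5).
Holding K6, silver-clearance, and K36 grants L25 (Rule 6).
Holding L25 and K6 grants teal-clearance (Rule 9).
Holding silver-clearance and teal-clearance grants T32 (Rule 2).
Holding T32 and L25 grants T4 (Rule 10).
silver-clearance: reached.
violet-key would need red-pass (Rule 8), but red-pass is never granted.
T4: reached.
L25: reached.
Reached: silver-clearance, T4, and L25 — 3 of the 4.

3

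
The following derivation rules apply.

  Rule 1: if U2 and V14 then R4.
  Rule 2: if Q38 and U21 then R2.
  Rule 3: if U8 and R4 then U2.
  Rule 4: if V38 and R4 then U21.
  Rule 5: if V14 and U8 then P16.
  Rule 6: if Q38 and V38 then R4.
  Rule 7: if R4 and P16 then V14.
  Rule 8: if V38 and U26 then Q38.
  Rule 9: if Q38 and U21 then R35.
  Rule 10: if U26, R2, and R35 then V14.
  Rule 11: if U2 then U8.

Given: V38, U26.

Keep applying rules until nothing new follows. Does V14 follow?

V38 and U26 hold, so Q38 follows (Rule 8).
From Q38 and V38, Rule 6 gives R4.
From V38 and R4, Rule 4 gives U21.
Q38 and U21 hold, so R35 follows (Rule 9).
Q38 and U21 hold, so R2 follows (Rule 2).
U26, R2, and R35 hold, so V14 follows (Rule 10).

Yes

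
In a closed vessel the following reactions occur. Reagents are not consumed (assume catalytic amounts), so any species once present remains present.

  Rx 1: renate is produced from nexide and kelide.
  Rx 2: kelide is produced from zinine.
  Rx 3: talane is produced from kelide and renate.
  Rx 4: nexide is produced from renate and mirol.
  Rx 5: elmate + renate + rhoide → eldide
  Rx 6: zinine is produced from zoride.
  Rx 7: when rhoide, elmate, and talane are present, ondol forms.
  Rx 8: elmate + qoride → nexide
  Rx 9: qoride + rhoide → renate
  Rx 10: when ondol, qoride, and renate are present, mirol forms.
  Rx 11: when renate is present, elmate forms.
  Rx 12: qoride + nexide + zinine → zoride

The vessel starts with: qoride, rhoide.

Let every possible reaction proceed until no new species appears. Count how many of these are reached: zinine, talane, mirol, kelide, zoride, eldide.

1

qoride and rhoide present → renate forms (Rx 9).
renate present → elmate forms (Rx 11).
elmate, renate, and rhoide present → eldide forms (Rx 5).
zinine would need zoride (Rx 6), but zoride never forms.
talane would need kelide and renate (Rx 3), but kelide never forms.
mirol would need ondol, qoride, and renate (Rx 10), but ondol never forms.
kelide would need zinine (Rx 2), but zinine never forms.
zoride would need qoride, nexide, and zinine (Rx 12), but zinine never forms.
eldide: reached.
Reached: eldide — 1 of the 6.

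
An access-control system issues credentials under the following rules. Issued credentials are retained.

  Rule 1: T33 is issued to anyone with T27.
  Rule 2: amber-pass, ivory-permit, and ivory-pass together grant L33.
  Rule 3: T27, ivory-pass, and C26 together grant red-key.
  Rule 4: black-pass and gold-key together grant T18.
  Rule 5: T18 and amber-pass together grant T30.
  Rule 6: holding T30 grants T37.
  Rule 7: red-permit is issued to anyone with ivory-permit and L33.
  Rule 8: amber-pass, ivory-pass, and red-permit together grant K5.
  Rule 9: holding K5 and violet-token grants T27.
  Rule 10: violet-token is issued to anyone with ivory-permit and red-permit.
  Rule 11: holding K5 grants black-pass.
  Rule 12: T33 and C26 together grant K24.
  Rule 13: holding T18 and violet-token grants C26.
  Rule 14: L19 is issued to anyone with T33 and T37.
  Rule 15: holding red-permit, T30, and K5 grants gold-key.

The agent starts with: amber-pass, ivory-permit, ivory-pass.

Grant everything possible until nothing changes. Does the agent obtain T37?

No

T37 would need T30 (Rule 6), but T30 is never granted.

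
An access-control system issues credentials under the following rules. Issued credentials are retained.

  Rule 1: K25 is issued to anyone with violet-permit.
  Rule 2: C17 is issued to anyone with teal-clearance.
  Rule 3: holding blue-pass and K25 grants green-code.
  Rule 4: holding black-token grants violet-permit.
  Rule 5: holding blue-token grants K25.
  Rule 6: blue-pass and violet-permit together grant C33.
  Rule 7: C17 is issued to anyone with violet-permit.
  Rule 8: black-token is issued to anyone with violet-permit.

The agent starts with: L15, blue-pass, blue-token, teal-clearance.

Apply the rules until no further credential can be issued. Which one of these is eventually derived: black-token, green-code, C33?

green-code

Holding blue-token grants K25 (Rule 5).
Holding blue-pass and K25 grants green-code (Rule 3).
black-token would need violet-permit (Rule 8), but violet-permit is never granted. C33 would need blue-pass and violet-permit (Rule 6), but violet-permit is never granted.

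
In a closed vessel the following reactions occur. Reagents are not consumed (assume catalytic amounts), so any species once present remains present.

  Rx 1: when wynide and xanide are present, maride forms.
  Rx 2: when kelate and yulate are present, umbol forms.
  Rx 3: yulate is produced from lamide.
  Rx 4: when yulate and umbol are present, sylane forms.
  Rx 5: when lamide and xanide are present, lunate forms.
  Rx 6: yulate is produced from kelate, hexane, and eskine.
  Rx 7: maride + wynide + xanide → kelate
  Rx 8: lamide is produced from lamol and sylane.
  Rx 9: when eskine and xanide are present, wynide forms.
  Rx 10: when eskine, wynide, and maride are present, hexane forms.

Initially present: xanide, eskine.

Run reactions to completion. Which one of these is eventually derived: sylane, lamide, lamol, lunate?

eskine and xanide present → wynide forms (Rx 9).
wynide and xanide present → maride forms (Rx 1).
eskine, wynide, and maride present → hexane forms (Rx 10).
maride, wynide, and xanide present → kelate forms (Rx 7).
kelate, hexane, and eskine present → yulate forms (Rx 6).
kelate and yulate present → umbol forms (Rx 2).
yulate and umbol present → sylane forms (Rx 4).
lunate would need lamide and xanide (Rx 5), but lamide never forms. No rule produces lamol, and it is not given. lamide would need lamol and sylane (Rx 8), but lamol never forms.

sylane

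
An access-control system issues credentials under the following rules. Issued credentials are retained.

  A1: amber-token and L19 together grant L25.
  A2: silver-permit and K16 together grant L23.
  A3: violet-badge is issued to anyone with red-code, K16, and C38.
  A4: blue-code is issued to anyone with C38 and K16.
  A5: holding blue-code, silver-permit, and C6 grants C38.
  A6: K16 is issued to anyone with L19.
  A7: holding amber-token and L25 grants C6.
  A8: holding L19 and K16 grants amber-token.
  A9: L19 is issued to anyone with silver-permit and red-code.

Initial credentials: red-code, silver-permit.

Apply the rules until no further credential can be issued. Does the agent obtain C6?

Holding silver-permit and red-code grants L19 (A9).
Holding L19 grants K16 (A6).
Holding L19 and K16 grants amber-token (A8).
Holding amber-token and L19 grants L25 (A1).
Holding amber-token and L25 grants C6 (A7).

Yes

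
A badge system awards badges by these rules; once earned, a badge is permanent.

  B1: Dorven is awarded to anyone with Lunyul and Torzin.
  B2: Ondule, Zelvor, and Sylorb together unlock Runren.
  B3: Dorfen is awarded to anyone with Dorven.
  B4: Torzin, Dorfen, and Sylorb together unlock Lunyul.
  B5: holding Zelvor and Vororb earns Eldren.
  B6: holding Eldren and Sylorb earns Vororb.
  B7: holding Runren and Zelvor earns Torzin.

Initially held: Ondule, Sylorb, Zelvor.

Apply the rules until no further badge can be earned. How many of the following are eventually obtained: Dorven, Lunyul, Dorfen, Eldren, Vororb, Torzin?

With Ondule, Zelvor, and Sylorb, Runren is earned (B2).
With Runren and Zelvor, Torzin is earned (B7).
Dorven would need Lunyul and Torzin (B1), but Lunyul is never earned.
Lunyul would need Torzin, Dorfen, and Sylorb (B4), but Dorfen is never earned.
Dorfen would need Dorven (B3), but Dorven is never earned.
Eldren would need Zelvor and Vororb (B5), but Vororb is never earned.
Vororb would need Eldren and Sylorb (B6), but Eldren is never earned.
Torzin: reached.
Reached: Torzin — 1 of the 6.

1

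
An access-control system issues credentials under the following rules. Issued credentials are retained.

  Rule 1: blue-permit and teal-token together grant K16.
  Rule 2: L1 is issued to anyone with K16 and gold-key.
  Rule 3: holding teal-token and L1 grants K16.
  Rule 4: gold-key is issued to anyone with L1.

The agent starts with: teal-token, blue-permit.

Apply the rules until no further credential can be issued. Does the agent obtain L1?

No

L1 would need K16 and gold-key (Rule 2), but gold-key is never granted.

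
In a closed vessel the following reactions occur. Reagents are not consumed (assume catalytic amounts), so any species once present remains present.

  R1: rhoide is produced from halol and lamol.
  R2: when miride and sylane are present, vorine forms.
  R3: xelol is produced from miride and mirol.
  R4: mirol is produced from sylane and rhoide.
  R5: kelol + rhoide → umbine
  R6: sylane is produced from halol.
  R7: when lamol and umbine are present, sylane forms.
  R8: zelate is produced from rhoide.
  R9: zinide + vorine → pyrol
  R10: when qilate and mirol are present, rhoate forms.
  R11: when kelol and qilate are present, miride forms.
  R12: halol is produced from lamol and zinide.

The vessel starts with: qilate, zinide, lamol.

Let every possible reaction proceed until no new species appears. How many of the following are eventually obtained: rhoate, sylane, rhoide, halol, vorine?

lamol and zinide present → halol forms (R12).
halol and lamol present → rhoide forms (R1).
halol present → sylane forms (R6).
sylane and rhoide present → mirol forms (R4).
qilate and mirol present → rhoate forms (R10).
rhoate: reached.
sylane: reached.
rhoide: reached.
halol: reached.
vorine would need miride and sylane (R2), but miride never forms.
Reached: rhoate, sylane, rhoide, and halol — 4 of the 5.

4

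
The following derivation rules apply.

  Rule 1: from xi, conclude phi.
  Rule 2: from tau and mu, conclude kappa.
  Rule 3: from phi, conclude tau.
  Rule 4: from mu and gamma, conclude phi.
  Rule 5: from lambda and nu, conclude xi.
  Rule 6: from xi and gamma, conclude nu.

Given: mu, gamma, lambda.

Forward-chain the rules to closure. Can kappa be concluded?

Yes

mu and gamma hold, so phi follows (Rule 4).
phi holds, so tau follows (Rule 3).
From tau and mu, Rule 2 gives kappa.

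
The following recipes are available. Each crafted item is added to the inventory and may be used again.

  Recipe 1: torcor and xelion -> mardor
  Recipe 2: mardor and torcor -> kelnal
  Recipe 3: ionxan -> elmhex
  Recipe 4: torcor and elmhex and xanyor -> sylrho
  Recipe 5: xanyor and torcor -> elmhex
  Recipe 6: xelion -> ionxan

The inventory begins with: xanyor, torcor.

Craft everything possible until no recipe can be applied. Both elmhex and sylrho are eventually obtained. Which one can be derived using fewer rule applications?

elmhex

elmhex: xanyor and torcor -> elmhex (Recipe 5). [1 rule application]
sylrho: xanyor and torcor -> elmhex (Recipe 5). torcor and elmhex and xanyor -> sylrho (Recipe 4). [2 rule applications]
elmhex needs fewer.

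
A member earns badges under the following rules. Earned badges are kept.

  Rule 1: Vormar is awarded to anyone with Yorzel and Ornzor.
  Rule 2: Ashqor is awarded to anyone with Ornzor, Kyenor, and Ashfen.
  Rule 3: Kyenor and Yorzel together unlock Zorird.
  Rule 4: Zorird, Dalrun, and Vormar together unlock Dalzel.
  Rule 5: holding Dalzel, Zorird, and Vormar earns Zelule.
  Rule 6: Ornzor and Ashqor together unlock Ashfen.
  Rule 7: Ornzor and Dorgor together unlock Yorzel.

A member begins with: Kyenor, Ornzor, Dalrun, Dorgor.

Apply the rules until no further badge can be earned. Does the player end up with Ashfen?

No

Ashfen would need Ornzor and Ashqor (Rule 6), but Ashqor is never earned.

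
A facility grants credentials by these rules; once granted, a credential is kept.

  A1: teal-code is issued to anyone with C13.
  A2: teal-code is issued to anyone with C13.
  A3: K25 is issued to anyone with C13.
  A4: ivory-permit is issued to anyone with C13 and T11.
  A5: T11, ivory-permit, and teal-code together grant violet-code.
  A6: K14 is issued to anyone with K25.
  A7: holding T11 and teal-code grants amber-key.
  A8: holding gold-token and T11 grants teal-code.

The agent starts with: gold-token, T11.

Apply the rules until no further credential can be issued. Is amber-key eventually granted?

Holding gold-token and T11 grants teal-code (A8).
Holding T11 and teal-code grants amber-key (A7).

Yes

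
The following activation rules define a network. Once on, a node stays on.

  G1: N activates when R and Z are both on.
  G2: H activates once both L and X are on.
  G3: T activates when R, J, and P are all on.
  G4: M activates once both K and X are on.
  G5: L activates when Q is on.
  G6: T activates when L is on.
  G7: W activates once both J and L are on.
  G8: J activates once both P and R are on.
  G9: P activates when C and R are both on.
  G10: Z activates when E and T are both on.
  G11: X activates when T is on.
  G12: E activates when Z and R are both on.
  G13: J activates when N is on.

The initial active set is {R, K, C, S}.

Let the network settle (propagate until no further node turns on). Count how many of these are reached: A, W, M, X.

2

G9: C and R on → P on.
G8: P and R on → J on.
G3: R, J, and P on → T on.
T is on, so X activates (G11).
K and X are on, so M activates (G4).
No rule produces A, and it is not given.
W would need J and L (G7), but L never turns on.
M: reached.
X: reached.
Reached: M and X — 2 of the 4.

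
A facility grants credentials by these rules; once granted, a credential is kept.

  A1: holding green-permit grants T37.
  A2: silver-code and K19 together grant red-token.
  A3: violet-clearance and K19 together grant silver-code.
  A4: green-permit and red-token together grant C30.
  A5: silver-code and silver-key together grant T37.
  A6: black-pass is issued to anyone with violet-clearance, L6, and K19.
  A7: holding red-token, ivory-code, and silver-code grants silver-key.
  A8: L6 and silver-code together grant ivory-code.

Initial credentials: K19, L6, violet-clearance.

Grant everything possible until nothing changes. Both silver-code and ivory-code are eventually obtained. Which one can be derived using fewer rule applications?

silver-code

silver-code: Holding violet-clearance and K19 grants silver-code (A3). [1 rule application]
ivory-code: Holding violet-clearance and K19 grants silver-code (A3). Holding L6 and silver-code grants ivory-code (A8). [2 rule applications]
silver-code needs fewer.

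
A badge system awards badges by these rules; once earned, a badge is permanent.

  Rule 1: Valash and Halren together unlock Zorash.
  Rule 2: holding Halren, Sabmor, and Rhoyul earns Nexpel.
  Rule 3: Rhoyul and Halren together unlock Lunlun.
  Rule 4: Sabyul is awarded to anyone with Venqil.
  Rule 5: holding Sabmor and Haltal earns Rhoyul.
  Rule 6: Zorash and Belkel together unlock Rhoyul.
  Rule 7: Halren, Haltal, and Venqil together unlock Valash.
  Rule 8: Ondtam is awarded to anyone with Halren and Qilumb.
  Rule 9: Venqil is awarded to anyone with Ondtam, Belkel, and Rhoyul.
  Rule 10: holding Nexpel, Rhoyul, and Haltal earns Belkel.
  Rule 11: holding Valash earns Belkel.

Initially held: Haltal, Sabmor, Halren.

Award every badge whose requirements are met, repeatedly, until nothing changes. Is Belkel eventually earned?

Yes

With Sabmor and Haltal, Rhoyul is earned (Rule 5).
With Halren, Sabmor, and Rhoyul, Nexpel is earned (Rule 2).
With Nexpel, Rhoyul, and Haltal, Belkel is earned (Rule 10).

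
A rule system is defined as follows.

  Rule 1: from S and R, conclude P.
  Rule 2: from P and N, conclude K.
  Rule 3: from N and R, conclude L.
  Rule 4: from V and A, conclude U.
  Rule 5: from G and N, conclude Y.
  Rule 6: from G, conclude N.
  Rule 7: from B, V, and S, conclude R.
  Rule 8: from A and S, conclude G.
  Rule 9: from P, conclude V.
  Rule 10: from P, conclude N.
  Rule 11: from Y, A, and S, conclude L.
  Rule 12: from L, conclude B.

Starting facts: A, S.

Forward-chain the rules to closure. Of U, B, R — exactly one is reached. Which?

B

A and S hold, so G follows (Rule 8).
From G, Rule 6 gives N.
G and N hold, so Y follows (Rule 5).
From Y, A, and S, Rule 11 gives L.
From L, Rule 12 gives B.
R would need B, V, and S (Rule 7), but V is never established. U would need V and A (Rule 4), but V is never established.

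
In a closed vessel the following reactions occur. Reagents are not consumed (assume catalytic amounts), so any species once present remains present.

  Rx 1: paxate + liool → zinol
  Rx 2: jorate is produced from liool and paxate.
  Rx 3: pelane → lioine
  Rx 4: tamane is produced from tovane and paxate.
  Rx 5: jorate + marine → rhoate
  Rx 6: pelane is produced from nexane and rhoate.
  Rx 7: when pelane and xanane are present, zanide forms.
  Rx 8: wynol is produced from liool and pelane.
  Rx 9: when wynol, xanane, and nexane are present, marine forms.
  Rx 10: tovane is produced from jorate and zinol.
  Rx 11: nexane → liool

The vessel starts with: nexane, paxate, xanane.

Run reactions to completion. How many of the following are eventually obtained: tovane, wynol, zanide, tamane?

nexane present → liool forms (Rx 11).
paxate and liool present → zinol forms (Rx 1).
liool and paxate present → jorate forms (Rx 2).
jorate and zinol present → tovane forms (Rx 10).
tovane and paxate present → tamane forms (Rx 4).
tovane: reached.
wynol would need liool and pelane (Rx 8), but pelane never forms.
zanide would need pelane and xanane (Rx 7), but pelane never forms.
tamane: reached.
Reached: tovane and tamane — 2 of the 4.

2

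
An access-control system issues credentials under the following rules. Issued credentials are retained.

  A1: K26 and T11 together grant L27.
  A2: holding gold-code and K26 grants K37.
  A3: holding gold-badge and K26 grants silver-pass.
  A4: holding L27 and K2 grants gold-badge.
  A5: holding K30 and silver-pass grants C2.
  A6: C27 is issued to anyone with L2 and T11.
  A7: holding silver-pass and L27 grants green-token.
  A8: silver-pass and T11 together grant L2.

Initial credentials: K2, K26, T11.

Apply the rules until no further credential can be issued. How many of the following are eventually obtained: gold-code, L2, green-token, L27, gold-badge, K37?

Holding K26 and T11 grants L27 (A1).
Holding L27 and K2 grants gold-badge (A4).
Holding gold-badge and K26 grants silver-pass (A3).
Holding silver-pass and T11 grants L2 (A8).
Holding silver-pass and L27 grants green-token (A7).
No rule produces gold-code, and it is not given.
L2: reached.
green-token: reached.
L27: reached.
gold-badge: reached.
K37 would need gold-code and K26 (A2), but gold-code is never granted.
Reached: L2, green-token, L27, and gold-badge — 4 of the 6.

4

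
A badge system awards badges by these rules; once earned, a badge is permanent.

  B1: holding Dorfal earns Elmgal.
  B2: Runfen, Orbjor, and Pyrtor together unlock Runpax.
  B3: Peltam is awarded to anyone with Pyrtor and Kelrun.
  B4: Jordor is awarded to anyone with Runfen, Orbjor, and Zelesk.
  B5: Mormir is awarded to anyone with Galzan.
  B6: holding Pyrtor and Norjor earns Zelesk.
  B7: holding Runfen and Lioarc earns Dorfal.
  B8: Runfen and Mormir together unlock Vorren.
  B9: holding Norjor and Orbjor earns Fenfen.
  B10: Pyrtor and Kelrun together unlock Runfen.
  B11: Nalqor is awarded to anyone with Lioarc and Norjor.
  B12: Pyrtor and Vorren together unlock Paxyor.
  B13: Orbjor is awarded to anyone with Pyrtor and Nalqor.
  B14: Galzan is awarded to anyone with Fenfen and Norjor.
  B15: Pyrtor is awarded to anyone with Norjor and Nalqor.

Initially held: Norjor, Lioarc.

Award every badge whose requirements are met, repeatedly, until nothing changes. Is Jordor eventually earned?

No

Jordor would need Runfen, Orbjor, and Zelesk (B4), but Runfen is never earned.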